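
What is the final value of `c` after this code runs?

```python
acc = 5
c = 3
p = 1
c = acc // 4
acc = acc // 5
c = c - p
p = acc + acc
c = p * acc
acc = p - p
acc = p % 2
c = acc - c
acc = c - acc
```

c = 5//4 = 1
acc = 5//5 = 1
c = 1-1 = 0
p = 1+1 = 2
c = 2*1 = 2
acc = 2-2 = 0
acc = 2%2 = 0
c = 0-2 = -2
acc = (-2)-0 = -2

-2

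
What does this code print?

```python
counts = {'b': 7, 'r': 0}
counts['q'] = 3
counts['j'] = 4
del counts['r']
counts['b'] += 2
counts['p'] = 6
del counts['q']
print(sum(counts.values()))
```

counts['q'] = 3 → {'b': 7, 'r': 0, 'q': 3}
counts['j'] = 4 → {'b': 7, 'r': 0, 'q': 3, 'j': 4}
del 'r' → {'b': 7, 'q': 3, 'j': 4}
counts['b'] = 7+2 = 9 → {'b': 9, 'q': 3, 'j': 4}
counts['p'] = 6 → {'b': 9, 'q': 3, 'j': 4, 'p': 6}
del 'q' → {'b': 9, 'j': 4, 'p': 6}
sum of values = 19

19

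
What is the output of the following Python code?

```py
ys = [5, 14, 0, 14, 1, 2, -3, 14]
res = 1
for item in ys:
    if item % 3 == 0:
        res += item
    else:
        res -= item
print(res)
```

-52

item=5: not %3==0, res = 1-5 = -4
item=14: not %3==0, res = (-4)-14 = -18
item=0: %3==0, res = (-18)+0 = -18
item=14: not %3==0, res = (-18)-14 = -32
item=1: not %3==0, res = (-32)-1 = -33
item=2: not %3==0, res = (-33)-2 = -35
item=-3: %3==0, res = (-35)+(-3) = -38
item=14: not %3==0, res = (-38)-14 = -52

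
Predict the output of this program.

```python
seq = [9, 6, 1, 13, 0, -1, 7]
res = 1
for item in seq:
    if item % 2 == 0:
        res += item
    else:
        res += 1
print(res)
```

item=9: not even, res = 1+1 = 2
item=6: even, res = 2+6 = 8
item=1: not even, res = 8+1 = 9
item=13: not even, res = 9+1 = 10
item=0: even, res = 10+0 = 10
item=-1: not even, res = 10+1 = 11
item=7: not even, res = 11+1 = 12

12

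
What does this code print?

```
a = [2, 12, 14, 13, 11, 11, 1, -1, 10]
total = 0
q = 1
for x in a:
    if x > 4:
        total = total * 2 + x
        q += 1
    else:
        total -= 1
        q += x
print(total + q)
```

x=2: not >4, total = 0-1 = -1; q=3
x=12: >4, total = (-1)*2+12 = 10; q=4
x=14: >4, total = 10*2+14 = 34; q=5
x=13: >4, total = 34*2+13 = 81; q=6
x=11: >4, total = 81*2+11 = 173; q=7
x=11: >4, total = 173*2+11 = 357; q=8
x=1: not >4, total = 357-1 = 356; q=9
x=-1: not >4, total = 356-1 = 355; q=8
x=10: >4, total = 355*2+10 = 720; q=9
total+q = 720+9 = 729

729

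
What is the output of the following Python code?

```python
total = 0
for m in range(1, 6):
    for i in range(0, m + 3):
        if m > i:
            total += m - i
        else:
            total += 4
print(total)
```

m=1,i=0: 1>0, total = 0+1 = 1
m=1,i=1: not 1>1, total = 1+4 = 5
m=1,i=2: not 1>2, total = 5+4 = 9
m=1,i=3: not 1>3, total = 9+4 = 13
m=2,i=0: 2>0, total = 13+2 = 15
m=2,i=1: 2>1, total = 15+1 = 16
m=2,i=2: not 2>2, total = 16+4 = 20
m=2,i=3: not 2>3, total = 20+4 = 24
m=2,i=4: not 2>4, total = 24+4 = 28
m=3,i=0: 3>0, total = 28+3 = 31
m=3,i=1: 3>1, total = 31+2 = 33
m=3,i=2: 3>2, total = 33+1 = 34
m=3,i=3: not 3>3, total = 34+4 = 38
m=3,i=4: not 3>4, total = 38+4 = 42
m=3,i=5: not 3>5, total = 42+4 = 46
m=4,i=0: 4>0, total = 46+4 = 50
m=4,i=1: 4>1, total = 50+3 = 53
m=4,i=2: 4>2, total = 53+2 = 55
m=4,i=3: 4>3, total = 55+1 = 56
m=4,i=4: not 4>4, total = 56+4 = 60
m=4,i=5: not 4>5, total = 60+4 = 64
m=4,i=6: not 4>6, total = 64+4 = 68
m=5,i=0: 5>0, total = 68+5 = 73
m=5,i=1: 5>1, total = 73+4 = 77
m=5,i=2: 5>2, total = 77+3 = 80
m=5,i=3: 5>3, total = 80+2 = 82
m=5,i=4: 5>4, total = 82+1 = 83
m=5,i=5: not 5>5, total = 83+4 = 87
m=5,i=6: not 5>6, total = 87+4 = 91
m=5,i=7: not 5>7, total = 91+4 = 95

95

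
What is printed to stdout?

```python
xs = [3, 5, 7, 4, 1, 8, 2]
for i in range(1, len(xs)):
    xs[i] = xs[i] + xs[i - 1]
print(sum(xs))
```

i=1: xs[1] = 5+3 = 8 → [3, 8, 7, 4, 1, 8, 2]
i=2: xs[2] = 7+8 = 15 → [3, 8, 15, 4, 1, 8, 2]
i=3: xs[3] = 4+15 = 19 → [3, 8, 15, 19, 1, 8, 2]
i=4: xs[4] = 1+19 = 20 → [3, 8, 15, 19, 20, 8, 2]
i=5: xs[5] = 8+20 = 28 → [3, 8, 15, 19, 20, 28, 2]
i=6: xs[6] = 2+28 = 30 → [3, 8, 15, 19, 20, 28, 30]
sum = 123

123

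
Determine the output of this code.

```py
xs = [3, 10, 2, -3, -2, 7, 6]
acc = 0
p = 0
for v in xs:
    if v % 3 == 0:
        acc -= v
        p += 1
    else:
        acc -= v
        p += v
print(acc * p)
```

-460

v=3: %3==0, acc = 0-3 = -3; p=1
v=10: not %3==0, acc = (-3)-10 = -13; p=11
v=2: not %3==0, acc = (-13)-2 = -15; p=13
v=-3: %3==0, acc = (-15)-(-3) = -12; p=14
v=-2: not %3==0, acc = (-12)-(-2) = -10; p=12
v=7: not %3==0, acc = (-10)-7 = -17; p=19
v=6: %3==0, acc = (-17)-6 = -23; p=20
acc*p = (-23)*20 = -460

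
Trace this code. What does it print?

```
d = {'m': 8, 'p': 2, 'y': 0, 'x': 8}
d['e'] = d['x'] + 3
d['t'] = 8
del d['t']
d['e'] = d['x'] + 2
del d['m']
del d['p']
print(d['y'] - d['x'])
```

d['e'] = d['x']+3 = 11 → {'m': 8, 'p': 2, 'y': 0, 'x': 8, 'e': 11}
d['t'] = 8 → {'m': 8, 'p': 2, 'y': 0, 'x': 8, 'e': 11, 't': 8}
del 't' → {'m': 8, 'p': 2, 'y': 0, 'x': 8, 'e': 11}
d['e'] = d['x']+2 = 10 → {'m': 8, 'p': 2, 'y': 0, 'x': 8, 'e': 10}
del 'm' → {'p': 2, 'y': 0, 'x': 8, 'e': 10}
del 'p' → {'y': 0, 'x': 8, 'e': 10}
d['y']-d['x'] = 0-8 = -8

-8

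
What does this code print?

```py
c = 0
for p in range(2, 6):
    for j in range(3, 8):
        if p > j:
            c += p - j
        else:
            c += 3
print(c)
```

55

p=2,j=3: not 2>3, c = 0+3 = 3
p=2,j=4: not 2>4, c = 3+3 = 6
p=2,j=5: not 2>5, c = 6+3 = 9
p=2,j=6: not 2>6, c = 9+3 = 12
p=2,j=7: not 2>7, c = 12+3 = 15
p=3,j=3: not 3>3, c = 15+3 = 18
p=3,j=4: not 3>4, c = 18+3 = 21
p=3,j=5: not 3>5, c = 21+3 = 24
p=3,j=6: not 3>6, c = 24+3 = 27
p=3,j=7: not 3>7, c = 27+3 = 30
p=4,j=3: 4>3, c = 30+1 = 31
p=4,j=4: not 4>4, c = 31+3 = 34
p=4,j=5: not 4>5, c = 34+3 = 37
p=4,j=6: not 4>6, c = 37+3 = 40
p=4,j=7: not 4>7, c = 40+3 = 43
p=5,j=3: 5>3, c = 43+2 = 45
p=5,j=4: 5>4, c = 45+1 = 46
p=5,j=5: not 5>5, c = 46+3 = 49
p=5,j=6: not 5>6, c = 49+3 = 52
p=5,j=7: not 5>7, c = 52+3 = 55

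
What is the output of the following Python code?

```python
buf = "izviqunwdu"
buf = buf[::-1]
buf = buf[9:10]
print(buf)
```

i

reverse → 'udwnuqivzi'
slice [9:10] → 'i'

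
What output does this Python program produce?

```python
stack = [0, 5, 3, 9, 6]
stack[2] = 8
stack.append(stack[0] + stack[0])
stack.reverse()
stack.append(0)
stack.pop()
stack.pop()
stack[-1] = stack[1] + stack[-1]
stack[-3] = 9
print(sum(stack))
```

stack[2] = 8 → [0, 5, 8, 9, 6]
append stack[0]+stack[0] = 0+0 = 0 → [0, 5, 8, 9, 6, 0]
reverse → [0, 6, 9, 8, 5, 0]
append 0 → [0, 6, 9, 8, 5, 0, 0]
pop() removes 0 → [0, 6, 9, 8, 5, 0]
pop() removes 0 → [0, 6, 9, 8, 5]
stack[-1] = stack[1]+stack[-1] = 6+5 = 11 → [0, 6, 9, 8, 11]
stack[-3] = 9 → [0, 6, 9, 8, 11]
sum = 34

34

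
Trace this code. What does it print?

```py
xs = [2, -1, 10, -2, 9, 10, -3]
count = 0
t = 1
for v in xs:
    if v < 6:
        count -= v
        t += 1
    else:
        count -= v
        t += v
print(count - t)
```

-59

v=2: <6, count = 0-2 = -2; t=2
v=-1: <6, count = (-2)-(-1) = -1; t=3
v=10: not <6, count = (-1)-10 = -11; t=13
v=-2: <6, count = (-11)-(-2) = -9; t=14
v=9: not <6, count = (-9)-9 = -18; t=23
v=10: not <6, count = (-18)-10 = -28; t=33
v=-3: <6, count = (-28)-(-3) = -25; t=34
count-t = (-25)-34 = -59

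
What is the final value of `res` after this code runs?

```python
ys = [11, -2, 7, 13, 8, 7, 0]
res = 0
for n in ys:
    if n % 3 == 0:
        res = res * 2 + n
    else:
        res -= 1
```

n=11: not %3==0, res = 0-1 = -1
n=-2: not %3==0, res = (-1)-1 = -2
n=7: not %3==0, res = (-2)-1 = -3
n=13: not %3==0, res = (-3)-1 = -4
n=8: not %3==0, res = (-4)-1 = -5
n=7: not %3==0, res = (-5)-1 = -6
n=0: %3==0, res = (-6)*2+0 = -12

-12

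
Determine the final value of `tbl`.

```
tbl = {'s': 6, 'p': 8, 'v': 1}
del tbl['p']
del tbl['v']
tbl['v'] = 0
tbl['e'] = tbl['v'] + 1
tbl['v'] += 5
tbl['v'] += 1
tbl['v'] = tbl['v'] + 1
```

{'s': 6, 'v': 7, 'e': 1}

del 'p' → {'s': 6, 'v': 1}
del 'v' → {'s': 6}
tbl['v'] = 0 → {'s': 6, 'v': 0}
tbl['e'] = tbl['v']+1 = 1 → {'s': 6, 'v': 0, 'e': 1}
tbl['v'] = 0+5 = 5 → {'s': 6, 'v': 5, 'e': 1}
tbl['v'] = 5+1 = 6 → {'s': 6, 'v': 6, 'e': 1}
tbl['v'] = tbl['v']+1 = 7 → {'s': 6, 'v': 7, 'e': 1}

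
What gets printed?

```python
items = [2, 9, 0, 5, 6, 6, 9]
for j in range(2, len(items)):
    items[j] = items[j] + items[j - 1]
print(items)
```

j=2: items[2] = 0+9 = 9 → [2, 9, 9, 5, 6, 6, 9]
j=3: items[3] = 5+9 = 14 → [2, 9, 9, 14, 6, 6, 9]
j=4: items[4] = 6+14 = 20 → [2, 9, 9, 14, 20, 6, 9]
j=5: items[5] = 6+20 = 26 → [2, 9, 9, 14, 20, 26, 9]
j=6: items[6] = 9+26 = 35 → [2, 9, 9, 14, 20, 26, 35]

[2, 9, 9, 14, 20, 26, 35]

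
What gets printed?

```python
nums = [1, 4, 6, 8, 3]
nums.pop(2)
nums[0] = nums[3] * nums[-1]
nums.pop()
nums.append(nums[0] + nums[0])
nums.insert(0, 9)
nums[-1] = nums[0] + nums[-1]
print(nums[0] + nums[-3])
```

pop(2) removes 6 → [1, 4, 8, 3]
nums[0] = nums[3]*nums[-1] = 3*3 = 9 → [9, 4, 8, 3]
pop() removes 3 → [9, 4, 8]
append nums[0]+nums[0] = 9+9 = 18 → [9, 4, 8, 18]
insert 9 at 0 → [9, 9, 4, 8, 18]
nums[-1] = nums[0]+nums[-1] = 9+18 = 27 → [9, 9, 4, 8, 27]
nums[0]+nums[-3] = 9+4 = 13

13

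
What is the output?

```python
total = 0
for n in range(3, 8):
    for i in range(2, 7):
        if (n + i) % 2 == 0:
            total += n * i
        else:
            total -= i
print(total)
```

n=3,i=2: odd sum, total = 0-2 = -2
n=3,i=3: even sum, total = (-2)+9 = 7
n=3,i=4: odd sum, total = 7-4 = 3
n=3,i=5: even sum, total = 3+15 = 18
n=3,i=6: odd sum, total = 18-6 = 12
n=4,i=2: even sum, total = 12+8 = 20
n=4,i=3: odd sum, total = 20-3 = 17
n=4,i=4: even sum, total = 17+16 = 33
n=4,i=5: odd sum, total = 33-5 = 28
n=4,i=6: even sum, total = 28+24 = 52
n=5,i=2: odd sum, total = 52-2 = 50
n=5,i=3: even sum, total = 50+15 = 65
n=5,i=4: odd sum, total = 65-4 = 61
n=5,i=5: even sum, total = 61+25 = 86
n=5,i=6: odd sum, total = 86-6 = 80
n=6,i=2: even sum, total = 80+12 = 92
n=6,i=3: odd sum, total = 92-3 = 89
n=6,i=4: even sum, total = 89+24 = 113
n=6,i=5: odd sum, total = 113-5 = 108
n=6,i=6: even sum, total = 108+36 = 144
n=7,i=2: odd sum, total = 144-2 = 142
n=7,i=3: even sum, total = 142+21 = 163
n=7,i=4: odd sum, total = 163-4 = 159
n=7,i=5: even sum, total = 159+35 = 194
n=7,i=6: odd sum, total = 194-6 = 188

188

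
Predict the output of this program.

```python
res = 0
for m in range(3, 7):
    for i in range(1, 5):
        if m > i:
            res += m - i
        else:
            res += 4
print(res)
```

45

m=3,i=1: 3>1, res = 0+2 = 2
m=3,i=2: 3>2, res = 2+1 = 3
m=3,i=3: not 3>3, res = 3+4 = 7
m=3,i=4: not 3>4, res = 7+4 = 11
m=4,i=1: 4>1, res = 11+3 = 14
m=4,i=2: 4>2, res = 14+2 = 16
m=4,i=3: 4>3, res = 16+1 = 17
m=4,i=4: not 4>4, res = 17+4 = 21
m=5,i=1: 5>1, res = 21+4 = 25
m=5,i=2: 5>2, res = 25+3 = 28
m=5,i=3: 5>3, res = 28+2 = 30
m=5,i=4: 5>4, res = 30+1 = 31
m=6,i=1: 6>1, res = 31+5 = 36
m=6,i=2: 6>2, res = 36+4 = 40
m=6,i=3: 6>3, res = 40+3 = 43
m=6,i=4: 6>4, res = 43+2 = 45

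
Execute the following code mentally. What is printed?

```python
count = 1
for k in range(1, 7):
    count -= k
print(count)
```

-20

k=1: count = 1-1 = 0
k=2: count = 0-2 = -2
k=3: count = (-2)-3 = -5
k=4: count = (-5)-4 = -9
k=5: count = (-9)-5 = -14
k=6: count = (-14)-6 = -20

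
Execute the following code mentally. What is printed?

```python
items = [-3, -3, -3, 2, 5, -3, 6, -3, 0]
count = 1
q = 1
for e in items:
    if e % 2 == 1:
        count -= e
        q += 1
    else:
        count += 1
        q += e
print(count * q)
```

e=-3: odd, count = 1-(-3) = 4; q=2
e=-3: odd, count = 4-(-3) = 7; q=3
e=-3: odd, count = 7-(-3) = 10; q=4
e=2: not odd, count = 10+1 = 11; q=6
e=5: odd, count = 11-5 = 6; q=7
e=-3: odd, count = 6-(-3) = 9; q=8
e=6: not odd, count = 9+1 = 10; q=14
e=-3: odd, count = 10-(-3) = 13; q=15
e=0: not odd, count = 13+1 = 14; q=15
count*q = 14*15 = 210

210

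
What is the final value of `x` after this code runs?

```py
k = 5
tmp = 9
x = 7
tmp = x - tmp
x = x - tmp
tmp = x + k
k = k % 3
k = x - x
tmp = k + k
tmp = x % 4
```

tmp = 7-9 = -2
x = 7-(-2) = 9
tmp = 9+5 = 14
k = 5%3 = 2
k = 9-9 = 0
tmp = 0+0 = 0
tmp = 9%4 = 1

9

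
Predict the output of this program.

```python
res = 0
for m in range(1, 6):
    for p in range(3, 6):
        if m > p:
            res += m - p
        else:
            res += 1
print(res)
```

16

m=1,p=3: not 1>3, res = 0+1 = 1
m=1,p=4: not 1>4, res = 1+1 = 2
m=1,p=5: not 1>5, res = 2+1 = 3
m=2,p=3: not 2>3, res = 3+1 = 4
m=2,p=4: not 2>4, res = 4+1 = 5
m=2,p=5: not 2>5, res = 5+1 = 6
m=3,p=3: not 3>3, res = 6+1 = 7
m=3,p=4: not 3>4, res = 7+1 = 8
m=3,p=5: not 3>5, res = 8+1 = 9
m=4,p=3: 4>3, res = 9+1 = 10
m=4,p=4: not 4>4, res = 10+1 = 11
m=4,p=5: not 4>5, res = 11+1 = 12
m=5,p=3: 5>3, res = 12+2 = 14
m=5,p=4: 5>4, res = 14+1 = 15
m=5,p=5: not 5>5, res = 15+1 = 16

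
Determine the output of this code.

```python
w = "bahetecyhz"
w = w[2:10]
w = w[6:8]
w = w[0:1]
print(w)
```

slice [2:10] → 'hetecyhz'
slice [6:8] → 'hz'
slice [0:1] → 'h'

h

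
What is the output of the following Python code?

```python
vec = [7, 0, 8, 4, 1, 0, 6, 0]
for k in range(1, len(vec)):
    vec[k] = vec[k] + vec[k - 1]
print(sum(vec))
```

k=1: vec[1] = 0+7 = 7 → [7, 7, 8, 4, 1, 0, 6, 0]
k=2: vec[2] = 8+7 = 15 → [7, 7, 15, 4, 1, 0, 6, 0]
k=3: vec[3] = 4+15 = 19 → [7, 7, 15, 19, 1, 0, 6, 0]
k=4: vec[4] = 1+19 = 20 → [7, 7, 15, 19, 20, 0, 6, 0]
k=5: vec[5] = 0+20 = 20 → [7, 7, 15, 19, 20, 20, 6, 0]
k=6: vec[6] = 6+20 = 26 → [7, 7, 15, 19, 20, 20, 26, 0]
k=7: vec[7] = 0+26 = 26 → [7, 7, 15, 19, 20, 20, 26, 26]
sum = 140

140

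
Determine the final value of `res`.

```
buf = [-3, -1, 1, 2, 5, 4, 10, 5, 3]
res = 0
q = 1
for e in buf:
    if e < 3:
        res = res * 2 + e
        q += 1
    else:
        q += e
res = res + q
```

e=-3: <3, res = 0*2+(-3) = -3; q=2
e=-1: <3, res = (-3)*2+(-1) = -7; q=3
e=1: <3, res = (-7)*2+1 = -13; q=4
e=2: <3, res = (-13)*2+2 = -24; q=5
e=5: not <3; q=10
e=4: not <3; q=14
e=10: not <3; q=24
e=5: not <3; q=29
e=3: not <3; q=32
res+q = (-24)+32 = 8

8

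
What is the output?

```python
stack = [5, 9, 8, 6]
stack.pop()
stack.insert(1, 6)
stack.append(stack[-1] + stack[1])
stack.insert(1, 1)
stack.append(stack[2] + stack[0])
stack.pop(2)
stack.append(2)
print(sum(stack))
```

pop() removes 6 → [5, 9, 8]
insert 6 at 1 → [5, 6, 9, 8]
append stack[-1]+stack[1] = 8+6 = 14 → [5, 6, 9, 8, 14]
insert 1 at 1 → [5, 1, 6, 9, 8, 14]
append stack[2]+stack[0] = 6+5 = 11 → [5, 1, 6, 9, 8, 14, 11]
pop(2) removes 6 → [5, 1, 9, 8, 14, 11]
append 2 → [5, 1, 9, 8, 14, 11, 2]
sum = 50

50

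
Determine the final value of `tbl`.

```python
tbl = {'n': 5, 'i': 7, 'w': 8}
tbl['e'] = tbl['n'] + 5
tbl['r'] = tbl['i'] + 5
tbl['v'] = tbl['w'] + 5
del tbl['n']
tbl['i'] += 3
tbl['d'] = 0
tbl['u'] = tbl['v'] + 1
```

{'i': 10, 'w': 8, 'e': 10, 'r': 12, 'v': 13, 'd': 0, 'u': 14}

tbl['e'] = tbl['n']+5 = 10 → {'n': 5, 'i': 7, 'w': 8, 'e': 10}
tbl['r'] = tbl['i']+5 = 12 → {'n': 5, 'i': 7, 'w': 8, 'e': 10, 'r': 12}
tbl['v'] = tbl['w']+5 = 13 → {'n': 5, 'i': 7, 'w': 8, 'e': 10, 'r': 12, 'v': 13}
del 'n' → {'i': 7, 'w': 8, 'e': 10, 'r': 12, 'v': 13}
tbl['i'] = 7+3 = 10 → {'i': 10, 'w': 8, 'e': 10, 'r': 12, 'v': 13}
tbl['d'] = 0 → {'i': 10, 'w': 8, 'e': 10, 'r': 12, 'v': 13, 'd': 0}
tbl['u'] = tbl['v']+1 = 14 → {'i': 10, 'w': 8, 'e': 10, 'r': 12, 'v': 13, 'd': 0, 'u': 14}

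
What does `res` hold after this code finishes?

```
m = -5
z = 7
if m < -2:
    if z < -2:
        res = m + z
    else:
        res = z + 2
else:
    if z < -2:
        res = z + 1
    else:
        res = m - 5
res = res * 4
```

m=-5, z=7
m < -2 is True; z < -2 is False
→ res = z + 2 = 9
res = 9*4 = 36

36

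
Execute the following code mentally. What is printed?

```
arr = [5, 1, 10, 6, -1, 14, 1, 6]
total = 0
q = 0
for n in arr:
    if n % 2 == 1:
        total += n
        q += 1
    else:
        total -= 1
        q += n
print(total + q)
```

42

n=5: odd, total = 0+5 = 5; q=1
n=1: odd, total = 5+1 = 6; q=2
n=10: not odd, total = 6-1 = 5; q=12
n=6: not odd, total = 5-1 = 4; q=18
n=-1: odd, total = 4+(-1) = 3; q=19
n=14: not odd, total = 3-1 = 2; q=33
n=1: odd, total = 2+1 = 3; q=34
n=6: not odd, total = 3-1 = 2; q=40
total+q = 2+40 = 42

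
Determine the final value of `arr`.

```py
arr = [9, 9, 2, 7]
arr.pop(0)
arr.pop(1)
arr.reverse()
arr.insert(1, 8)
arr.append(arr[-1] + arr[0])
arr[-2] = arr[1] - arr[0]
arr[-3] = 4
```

[7, 4, 1, 16]

pop(0) removes 9 → [9, 2, 7]
pop(1) removes 2 → [9, 7]
reverse → [7, 9]
insert 8 at 1 → [7, 8, 9]
append arr[-1]+arr[0] = 9+7 = 16 → [7, 8, 9, 16]
arr[-2] = arr[1]-arr[0] = 8-7 = 1 → [7, 8, 1, 16]
arr[-3] = 4 → [7, 4, 1, 16]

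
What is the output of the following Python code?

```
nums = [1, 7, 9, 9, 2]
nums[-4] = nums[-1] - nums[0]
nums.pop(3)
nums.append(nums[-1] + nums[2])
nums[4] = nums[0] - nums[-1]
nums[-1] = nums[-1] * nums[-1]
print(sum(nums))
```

nums[-4] = nums[-1]-nums[0] = 2-1 = 1 → [1, 1, 9, 9, 2]
pop(3) removes 9 → [1, 1, 9, 2]
append nums[-1]+nums[2] = 2+9 = 11 → [1, 1, 9, 2, 11]
nums[4] = nums[0]-nums[-1] = 1-11 = -10 → [1, 1, 9, 2, -10]
nums[-1] = nums[-1]*nums[-1] = (-10)*(-10) = 100 → [1, 1, 9, 2, 100]
sum = 113

113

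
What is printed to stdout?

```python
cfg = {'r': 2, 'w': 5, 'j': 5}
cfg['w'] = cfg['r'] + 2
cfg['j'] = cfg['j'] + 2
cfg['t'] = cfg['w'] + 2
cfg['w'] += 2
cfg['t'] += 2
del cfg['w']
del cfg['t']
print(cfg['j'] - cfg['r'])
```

5

cfg['w'] = cfg['r']+2 = 4 → {'r': 2, 'w': 4, 'j': 5}
cfg['j'] = cfg['j']+2 = 7 → {'r': 2, 'w': 4, 'j': 7}
cfg['t'] = cfg['w']+2 = 6 → {'r': 2, 'w': 4, 'j': 7, 't': 6}
cfg['w'] = 4+2 = 6 → {'r': 2, 'w': 6, 'j': 7, 't': 6}
cfg['t'] = 6+2 = 8 → {'r': 2, 'w': 6, 'j': 7, 't': 8}
del 'w' → {'r': 2, 'j': 7, 't': 8}
del 't' → {'r': 2, 'j': 7}
cfg['j']-cfg['r'] = 7-2 = 5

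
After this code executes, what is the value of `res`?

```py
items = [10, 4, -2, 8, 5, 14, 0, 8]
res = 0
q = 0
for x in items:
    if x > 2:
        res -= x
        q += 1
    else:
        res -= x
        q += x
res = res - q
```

x=10: >2, res = 0-10 = -10; q=1
x=4: >2, res = (-10)-4 = -14; q=2
x=-2: not >2, res = (-14)-(-2) = -12; q=0
x=8: >2, res = (-12)-8 = -20; q=1
x=5: >2, res = (-20)-5 = -25; q=2
x=14: >2, res = (-25)-14 = -39; q=3
x=0: not >2, res = (-39)-0 = -39; q=3
x=8: >2, res = (-39)-8 = -47; q=4
res-q = (-47)-4 = -51

-51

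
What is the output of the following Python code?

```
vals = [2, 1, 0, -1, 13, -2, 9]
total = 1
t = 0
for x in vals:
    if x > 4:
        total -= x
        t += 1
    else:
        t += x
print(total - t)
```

x=2: not >4; t=2
x=1: not >4; t=3
x=0: not >4; t=3
x=-1: not >4; t=2
x=13: >4, total = 1-13 = -12; t=3
x=-2: not >4; t=1
x=9: >4, total = (-12)-9 = -21; t=2
total-t = (-21)-2 = -23

-23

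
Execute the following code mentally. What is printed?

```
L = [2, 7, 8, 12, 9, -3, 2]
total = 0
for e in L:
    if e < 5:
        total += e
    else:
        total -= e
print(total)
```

-35

e=2: <5, total = 0+2 = 2
e=7: not <5, total = 2-7 = -5
e=8: not <5, total = (-5)-8 = -13
e=12: not <5, total = (-13)-12 = -25
e=9: not <5, total = (-25)-9 = -34
e=-3: <5, total = (-34)+(-3) = -37
e=2: <5, total = (-37)+2 = -35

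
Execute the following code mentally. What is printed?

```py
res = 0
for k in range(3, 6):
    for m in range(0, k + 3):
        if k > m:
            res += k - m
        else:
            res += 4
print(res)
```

67

k=3,m=0: 3>0, res = 0+3 = 3
k=3,m=1: 3>1, res = 3+2 = 5
k=3,m=2: 3>2, res = 5+1 = 6
k=3,m=3: not 3>3, res = 6+4 = 10
k=3,m=4: not 3>4, res = 10+4 = 14
k=3,m=5: not 3>5, res = 14+4 = 18
k=4,m=0: 4>0, res = 18+4 = 22
k=4,m=1: 4>1, res = 22+3 = 25
k=4,m=2: 4>2, res = 25+2 = 27
k=4,m=3: 4>3, res = 27+1 = 28
k=4,m=4: not 4>4, res = 28+4 = 32
k=4,m=5: not 4>5, res = 32+4 = 36
k=4,m=6: not 4>6, res = 36+4 = 40
k=5,m=0: 5>0, res = 40+5 = 45
k=5,m=1: 5>1, res = 45+4 = 49
k=5,m=2: 5>2, res = 49+3 = 52
k=5,m=3: 5>3, res = 52+2 = 54
k=5,m=4: 5>4, res = 54+1 = 55
k=5,m=5: not 5>5, res = 55+4 = 59
k=5,m=6: not 5>6, res = 59+4 = 63
k=5,m=7: not 5>7, res = 63+4 = 67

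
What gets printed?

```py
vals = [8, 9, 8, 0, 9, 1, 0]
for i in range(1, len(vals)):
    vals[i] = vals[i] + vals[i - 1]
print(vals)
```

i=1: vals[1] = 9+8 = 17 → [8, 17, 8, 0, 9, 1, 0]
i=2: vals[2] = 8+17 = 25 → [8, 17, 25, 0, 9, 1, 0]
i=3: vals[3] = 0+25 = 25 → [8, 17, 25, 25, 9, 1, 0]
i=4: vals[4] = 9+25 = 34 → [8, 17, 25, 25, 34, 1, 0]
i=5: vals[5] = 1+34 = 35 → [8, 17, 25, 25, 34, 35, 0]
i=6: vals[6] = 0+35 = 35 → [8, 17, 25, 25, 34, 35, 35]

[8, 17, 25, 25, 34, 35, 35]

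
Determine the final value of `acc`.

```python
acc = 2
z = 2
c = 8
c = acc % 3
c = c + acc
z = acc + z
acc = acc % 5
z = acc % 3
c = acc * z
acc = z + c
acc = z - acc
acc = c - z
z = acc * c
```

2

c = 2%3 = 2
c = 2+2 = 4
z = 2+2 = 4
acc = 2%5 = 2
z = 2%3 = 2
c = 2*2 = 4
acc = 2+4 = 6
acc = 2-6 = -4
acc = 4-2 = 2
z = 2*4 = 8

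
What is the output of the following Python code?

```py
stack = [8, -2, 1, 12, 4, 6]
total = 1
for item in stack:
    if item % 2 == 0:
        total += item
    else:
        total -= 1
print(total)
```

item=8: even, total = 1+8 = 9
item=-2: even, total = 9+(-2) = 7
item=1: not even, total = 7-1 = 6
item=12: even, total = 6+12 = 18
item=4: even, total = 18+4 = 22
item=6: even, total = 22+6 = 28

28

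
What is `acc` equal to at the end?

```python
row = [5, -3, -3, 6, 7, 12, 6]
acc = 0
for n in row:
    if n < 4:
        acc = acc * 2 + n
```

-9

n=5: not <4
n=-3: <4, acc = 0*2+(-3) = -3
n=-3: <4, acc = (-3)*2+(-3) = -9
n=6: not <4
n=7: not <4
n=12: not <4
n=6: not <4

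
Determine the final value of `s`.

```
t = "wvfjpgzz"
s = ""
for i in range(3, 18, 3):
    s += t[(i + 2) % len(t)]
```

i=3: add t[5]='g' → 'g'
i=6: add t[0]='w' → 'gw'
i=9: add t[3]='j' → 'gwj'
i=12: add t[6]='z' → 'gwjz'
i=15: add t[1]='v' → 'gwjzv'

'gwjzv'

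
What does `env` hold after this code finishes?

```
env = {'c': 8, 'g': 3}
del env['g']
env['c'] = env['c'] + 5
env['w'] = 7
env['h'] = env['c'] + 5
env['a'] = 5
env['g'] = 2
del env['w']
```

del 'g' → {'c': 8}
env['c'] = env['c']+5 = 13 → {'c': 13}
env['w'] = 7 → {'c': 13, 'w': 7}
env['h'] = env['c']+5 = 18 → {'c': 13, 'w': 7, 'h': 18}
env['a'] = 5 → {'c': 13, 'w': 7, 'h': 18, 'a': 5}
env['g'] = 2 → {'c': 13, 'w': 7, 'h': 18, 'a': 5, 'g': 2}
del 'w' → {'c': 13, 'h': 18, 'a': 5, 'g': 2}

{'c': 13, 'h': 18, 'a': 5, 'g': 2}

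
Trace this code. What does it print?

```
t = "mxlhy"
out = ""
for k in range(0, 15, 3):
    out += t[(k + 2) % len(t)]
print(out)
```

k=0: add t[2]='l' → 'l'
k=3: add t[0]='m' → 'lm'
k=6: add t[3]='h' → 'lmh'
k=9: add t[1]='x' → 'lmhx'
k=12: add t[4]='y' → 'lmhxy'

lmhxy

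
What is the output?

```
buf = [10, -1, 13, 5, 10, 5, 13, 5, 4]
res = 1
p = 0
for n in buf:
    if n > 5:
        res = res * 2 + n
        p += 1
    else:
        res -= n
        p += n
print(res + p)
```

172

n=10: >5, res = 1*2+10 = 12; p=1
n=-1: not >5, res = 12-(-1) = 13; p=0
n=13: >5, res = 13*2+13 = 39; p=1
n=5: not >5, res = 39-5 = 34; p=6
n=10: >5, res = 34*2+10 = 78; p=7
n=5: not >5, res = 78-5 = 73; p=12
n=13: >5, res = 73*2+13 = 159; p=13
n=5: not >5, res = 159-5 = 154; p=18
n=4: not >5, res = 154-4 = 150; p=22
res+p = 150+22 = 172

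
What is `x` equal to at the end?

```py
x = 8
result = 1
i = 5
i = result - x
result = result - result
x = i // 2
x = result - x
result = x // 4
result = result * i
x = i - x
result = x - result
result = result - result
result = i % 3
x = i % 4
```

i = 1-8 = -7
result = 1-1 = 0
x = (-7)//2 = -4
x = 0-(-4) = 4
result = 4//4 = 1
result = 1*(-7) = -7
x = (-7)-4 = -11
result = (-11)-(-7) = -4
result = (-4)-(-4) = 0
result = (-7)%3 = 2
x = (-7)%4 = 1

1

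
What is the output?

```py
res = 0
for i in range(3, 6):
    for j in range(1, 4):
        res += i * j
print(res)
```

72

i=3,j=1: res = 0+3 = 3
i=3,j=2: res = 3+6 = 9
i=3,j=3: res = 9+9 = 18
i=4,j=1: res = 18+4 = 22
i=4,j=2: res = 22+8 = 30
i=4,j=3: res = 30+12 = 42
i=5,j=1: res = 42+5 = 47
i=5,j=2: res = 47+10 = 57
i=5,j=3: res = 57+15 = 72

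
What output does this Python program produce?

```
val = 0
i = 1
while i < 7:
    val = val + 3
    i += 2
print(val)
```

9

i=1: val = 0+3 = 3
i=3: val = 3+3 = 6
i=5: val = 6+3 = 9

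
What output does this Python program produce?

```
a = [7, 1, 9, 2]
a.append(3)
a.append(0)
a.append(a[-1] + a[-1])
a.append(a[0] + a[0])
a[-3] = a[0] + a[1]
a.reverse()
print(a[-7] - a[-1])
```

-7

append 3 → [7, 1, 9, 2, 3]
append 0 → [7, 1, 9, 2, 3, 0]
append a[-1]+a[-1] = 0+0 = 0 → [7, 1, 9, 2, 3, 0, 0]
append a[0]+a[0] = 7+7 = 14 → [7, 1, 9, 2, 3, 0, 0, 14]
a[-3] = a[0]+a[1] = 7+1 = 8 → [7, 1, 9, 2, 3, 8, 0, 14]
reverse → [14, 0, 8, 3, 2, 9, 1, 7]
a[-7]-a[-1] = 0-7 = -7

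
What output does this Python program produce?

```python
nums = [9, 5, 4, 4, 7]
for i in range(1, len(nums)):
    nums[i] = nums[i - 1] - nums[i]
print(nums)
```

[9, 4, 0, -4, -11]

i=1: nums[1] = 9-5 = 4 → [9, 4, 4, 4, 7]
i=2: nums[2] = 4-4 = 0 → [9, 4, 0, 4, 7]
i=3: nums[3] = 0-4 = -4 → [9, 4, 0, -4, 7]
i=4: nums[4] = (-4)-7 = -11 → [9, 4, 0, -4, -11]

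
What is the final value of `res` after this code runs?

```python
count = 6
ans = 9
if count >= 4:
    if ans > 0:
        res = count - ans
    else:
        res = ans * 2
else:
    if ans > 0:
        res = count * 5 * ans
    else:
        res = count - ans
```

count=6, ans=9
count >= 4 is True; ans > 0 is True
→ res = count - ans = -3

-3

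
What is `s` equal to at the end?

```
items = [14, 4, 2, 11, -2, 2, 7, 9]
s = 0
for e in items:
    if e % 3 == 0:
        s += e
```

e=14: not %3==0
e=4: not %3==0
e=2: not %3==0
e=11: not %3==0
e=-2: not %3==0
e=2: not %3==0
e=7: not %3==0
e=9: %3==0, s = 0+9 = 9

9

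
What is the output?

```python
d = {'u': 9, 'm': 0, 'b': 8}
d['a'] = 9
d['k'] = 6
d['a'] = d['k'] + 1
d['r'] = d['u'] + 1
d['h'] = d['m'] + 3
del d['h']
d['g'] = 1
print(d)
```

d['a'] = 9 → {'u': 9, 'm': 0, 'b': 8, 'a': 9}
d['k'] = 6 → {'u': 9, 'm': 0, 'b': 8, 'a': 9, 'k': 6}
d['a'] = d['k']+1 = 7 → {'u': 9, 'm': 0, 'b': 8, 'a': 7, 'k': 6}
d['r'] = d['u']+1 = 10 → {'u': 9, 'm': 0, 'b': 8, 'a': 7, 'k': 6, 'r': 10}
d['h'] = d['m']+3 = 3 → {'u': 9, 'm': 0, 'b': 8, 'a': 7, 'k': 6, 'r': 10, 'h': 3}
del 'h' → {'u': 9, 'm': 0, 'b': 8, 'a': 7, 'k': 6, 'r': 10}
d['g'] = 1 → {'u': 9, 'm': 0, 'b': 8, 'a': 7, 'k': 6, 'r': 10, 'g': 1}

{'u': 9, 'm': 0, 'b': 8, 'a': 7, 'k': 6, 'r': 10, 'g': 1}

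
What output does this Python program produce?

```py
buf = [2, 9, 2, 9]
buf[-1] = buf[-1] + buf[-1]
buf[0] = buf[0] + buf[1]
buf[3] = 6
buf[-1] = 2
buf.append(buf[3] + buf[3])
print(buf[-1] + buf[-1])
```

buf[-1] = buf[-1]+buf[-1] = 9+9 = 18 → [2, 9, 2, 18]
buf[0] = buf[0]+buf[1] = 2+9 = 11 → [11, 9, 2, 18]
buf[3] = 6 → [11, 9, 2, 6]
buf[-1] = 2 → [11, 9, 2, 2]
append buf[3]+buf[3] = 2+2 = 4 → [11, 9, 2, 2, 4]
buf[-1]+buf[-1] = 4+4 = 8

8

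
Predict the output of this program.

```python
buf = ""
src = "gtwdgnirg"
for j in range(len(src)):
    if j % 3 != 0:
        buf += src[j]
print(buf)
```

twgnrg

j=0: skip
j=1: add 't' → 't'
j=2: add 'w' → 'tw'
j=3: skip
j=4: add 'g' → 'twg'
j=5: add 'n' → 'twgn'
j=6: skip
j=7: add 'r' → 'twgnr'
j=8: add 'g' → 'twgnrg'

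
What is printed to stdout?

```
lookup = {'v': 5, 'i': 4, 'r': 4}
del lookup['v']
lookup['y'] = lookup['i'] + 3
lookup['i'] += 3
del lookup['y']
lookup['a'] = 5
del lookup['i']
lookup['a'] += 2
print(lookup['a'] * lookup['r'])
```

28

del 'v' → {'i': 4, 'r': 4}
lookup['y'] = lookup['i']+3 = 7 → {'i': 4, 'r': 4, 'y': 7}
lookup['i'] = 4+3 = 7 → {'i': 7, 'r': 4, 'y': 7}
del 'y' → {'i': 7, 'r': 4}
lookup['a'] = 5 → {'i': 7, 'r': 4, 'a': 5}
del 'i' → {'r': 4, 'a': 5}
lookup['a'] = 5+2 = 7 → {'r': 4, 'a': 7}
lookup['a']*lookup['r'] = 7*4 = 28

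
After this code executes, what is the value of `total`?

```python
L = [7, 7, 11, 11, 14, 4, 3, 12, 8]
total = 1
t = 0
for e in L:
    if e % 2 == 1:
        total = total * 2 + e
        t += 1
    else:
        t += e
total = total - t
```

e=7: odd, total = 1*2+7 = 9; t=1
e=7: odd, total = 9*2+7 = 25; t=2
e=11: odd, total = 25*2+11 = 61; t=3
e=11: odd, total = 61*2+11 = 133; t=4
e=14: not odd; t=18
e=4: not odd; t=22
e=3: odd, total = 133*2+3 = 269; t=23
e=12: not odd; t=35
e=8: not odd; t=43
total-t = 269-43 = 226

226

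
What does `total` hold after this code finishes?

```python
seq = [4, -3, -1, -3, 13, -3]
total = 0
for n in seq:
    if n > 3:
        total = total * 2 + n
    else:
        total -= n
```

n=4: >3, total = 0*2+4 = 4
n=-3: not >3, total = 4-(-3) = 7
n=-1: not >3, total = 7-(-1) = 8
n=-3: not >3, total = 8-(-3) = 11
n=13: >3, total = 11*2+13 = 35
n=-3: not >3, total = 35-(-3) = 38

38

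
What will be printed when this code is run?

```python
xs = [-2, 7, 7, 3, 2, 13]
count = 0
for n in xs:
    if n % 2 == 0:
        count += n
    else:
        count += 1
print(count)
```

n=-2: even, count = 0+(-2) = -2
n=7: not even, count = (-2)+1 = -1
n=7: not even, count = (-1)+1 = 0
n=3: not even, count = 0+1 = 1
n=2: even, count = 1+2 = 3
n=13: not even, count = 3+1 = 4

4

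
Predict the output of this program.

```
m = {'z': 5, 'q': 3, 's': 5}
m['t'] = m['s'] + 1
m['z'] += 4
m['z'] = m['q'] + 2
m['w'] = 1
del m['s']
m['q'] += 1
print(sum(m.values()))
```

m['t'] = m['s']+1 = 6 → {'z': 5, 'q': 3, 's': 5, 't': 6}
m['z'] = 5+4 = 9 → {'z': 9, 'q': 3, 's': 5, 't': 6}
m['z'] = m['q']+2 = 5 → {'z': 5, 'q': 3, 's': 5, 't': 6}
m['w'] = 1 → {'z': 5, 'q': 3, 's': 5, 't': 6, 'w': 1}
del 's' → {'z': 5, 'q': 3, 't': 6, 'w': 1}
m['q'] = 3+1 = 4 → {'z': 5, 'q': 4, 't': 6, 'w': 1}
sum of values = 16

16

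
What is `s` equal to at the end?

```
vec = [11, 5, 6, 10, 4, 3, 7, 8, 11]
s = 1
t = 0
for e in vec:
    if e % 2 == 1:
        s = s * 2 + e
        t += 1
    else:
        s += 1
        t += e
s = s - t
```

e=11: odd, s = 1*2+11 = 13; t=1
e=5: odd, s = 13*2+5 = 31; t=2
e=6: not odd, s = 31+1 = 32; t=8
e=10: not odd, s = 32+1 = 33; t=18
e=4: not odd, s = 33+1 = 34; t=22
e=3: odd, s = 34*2+3 = 71; t=23
e=7: odd, s = 71*2+7 = 149; t=24
e=8: not odd, s = 149+1 = 150; t=32
e=11: odd, s = 150*2+11 = 311; t=33
s-t = 311-33 = 278

278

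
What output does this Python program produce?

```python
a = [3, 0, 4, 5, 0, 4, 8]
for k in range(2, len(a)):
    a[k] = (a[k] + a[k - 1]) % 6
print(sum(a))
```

k=2: a[2] = (4+0)%6 = 4 → [3, 0, 4, 5, 0, 4, 8]
k=3: a[3] = (5+4)%6 = 3 → [3, 0, 4, 3, 0, 4, 8]
k=4: a[4] = (0+3)%6 = 3 → [3, 0, 4, 3, 3, 4, 8]
k=5: a[5] = (4+3)%6 = 1 → [3, 0, 4, 3, 3, 1, 8]
k=6: a[6] = (8+1)%6 = 3 → [3, 0, 4, 3, 3, 1, 3]
sum = 17

17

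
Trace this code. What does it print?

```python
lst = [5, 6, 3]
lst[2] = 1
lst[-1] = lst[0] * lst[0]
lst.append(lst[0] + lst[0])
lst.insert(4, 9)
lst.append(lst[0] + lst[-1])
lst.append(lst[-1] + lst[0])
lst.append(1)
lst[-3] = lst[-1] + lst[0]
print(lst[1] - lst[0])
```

lst[2] = 1 → [5, 6, 1]
lst[-1] = lst[0]*lst[0] = 5*5 = 25 → [5, 6, 25]
append lst[0]+lst[0] = 5+5 = 10 → [5, 6, 25, 10]
insert 9 at 4 → [5, 6, 25, 10, 9]
append lst[0]+lst[-1] = 5+9 = 14 → [5, 6, 25, 10, 9, 14]
append lst[-1]+lst[0] = 14+5 = 19 → [5, 6, 25, 10, 9, 14, 19]
append 1 → [5, 6, 25, 10, 9, 14, 19, 1]
lst[-3] = lst[-1]+lst[0] = 1+5 = 6 → [5, 6, 25, 10, 9, 6, 19, 1]
lst[1]-lst[0] = 6-5 = 1

1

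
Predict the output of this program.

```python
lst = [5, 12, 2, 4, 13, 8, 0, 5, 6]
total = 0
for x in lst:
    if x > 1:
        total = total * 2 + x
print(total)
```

x=5: >1, total = 0*2+5 = 5
x=12: >1, total = 5*2+12 = 22
x=2: >1, total = 22*2+2 = 46
x=4: >1, total = 46*2+4 = 96
x=13: >1, total = 96*2+13 = 205
x=8: >1, total = 205*2+8 = 418
x=0: not >1
x=5: >1, total = 418*2+5 = 841
x=6: >1, total = 841*2+6 = 1688

1688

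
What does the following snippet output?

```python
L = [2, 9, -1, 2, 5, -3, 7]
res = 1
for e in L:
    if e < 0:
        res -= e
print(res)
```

e=2: not <0
e=9: not <0
e=-1: <0, res = 1-(-1) = 2
e=2: not <0
e=5: not <0
e=-3: <0, res = 2-(-3) = 5
e=7: not <0

5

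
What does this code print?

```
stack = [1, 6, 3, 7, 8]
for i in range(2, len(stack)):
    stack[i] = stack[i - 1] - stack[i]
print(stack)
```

i=2: stack[2] = 6-3 = 3 → [1, 6, 3, 7, 8]
i=3: stack[3] = 3-7 = -4 → [1, 6, 3, -4, 8]
i=4: stack[4] = (-4)-8 = -12 → [1, 6, 3, -4, -12]

[1, 6, 3, -4, -12]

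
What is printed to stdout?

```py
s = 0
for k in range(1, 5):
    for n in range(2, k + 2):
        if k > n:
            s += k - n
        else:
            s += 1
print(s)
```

11

k=1,n=2: not 1>2, s = 0+1 = 1
k=2,n=2: not 2>2, s = 1+1 = 2
k=2,n=3: not 2>3, s = 2+1 = 3
k=3,n=2: 3>2, s = 3+1 = 4
k=3,n=3: not 3>3, s = 4+1 = 5
k=3,n=4: not 3>4, s = 5+1 = 6
k=4,n=2: 4>2, s = 6+2 = 8
k=4,n=3: 4>3, s = 8+1 = 9
k=4,n=4: not 4>4, s = 9+1 = 10
k=4,n=5: not 4>5, s = 10+1 = 11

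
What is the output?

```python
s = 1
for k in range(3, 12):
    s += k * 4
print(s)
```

253

k=3: s = 1+3*4 = 13
k=4: s = 13+4*4 = 29
k=5: s = 29+5*4 = 49
k=6: s = 49+6*4 = 73
k=7: s = 73+7*4 = 101
k=8: s = 101+8*4 = 133
k=9: s = 133+9*4 = 169
k=10: s = 169+10*4 = 209
k=11: s = 209+11*4 = 253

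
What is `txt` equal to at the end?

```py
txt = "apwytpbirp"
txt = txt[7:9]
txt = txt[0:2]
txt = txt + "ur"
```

'irur'

slice [7:9] → 'ir'
slice [0:2] → 'ir'
+ 'ur' → 'irur'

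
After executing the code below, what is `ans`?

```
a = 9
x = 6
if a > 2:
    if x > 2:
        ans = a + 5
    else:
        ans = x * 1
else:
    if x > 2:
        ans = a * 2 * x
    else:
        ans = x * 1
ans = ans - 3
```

a=9, x=6
a > 2 is True; x > 2 is True
→ ans = a + 5 = 14
ans = 14-3 = 11

11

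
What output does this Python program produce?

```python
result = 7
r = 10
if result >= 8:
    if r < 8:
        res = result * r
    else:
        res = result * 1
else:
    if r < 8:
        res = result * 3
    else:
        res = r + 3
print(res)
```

result=7, r=10
result >= 8 is False; r < 8 is False
→ res = r + 3 = 13

13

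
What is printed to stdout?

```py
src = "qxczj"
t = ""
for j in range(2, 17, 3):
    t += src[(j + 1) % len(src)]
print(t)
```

zxjcq

j=2: add src[3]='z' → 'z'
j=5: add src[1]='x' → 'zx'
j=8: add src[4]='j' → 'zxj'
j=11: add src[2]='c' → 'zxjc'
j=14: add src[0]='q' → 'zxjcq'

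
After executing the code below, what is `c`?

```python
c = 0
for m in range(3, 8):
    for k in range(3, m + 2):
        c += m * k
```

540

m=3,k=3: c = 0+9 = 9
m=3,k=4: c = 9+12 = 21
m=4,k=3: c = 21+12 = 33
m=4,k=4: c = 33+16 = 49
m=4,k=5: c = 49+20 = 69
m=5,k=3: c = 69+15 = 84
m=5,k=4: c = 84+20 = 104
m=5,k=5: c = 104+25 = 129
m=5,k=6: c = 129+30 = 159
m=6,k=3: c = 159+18 = 177
m=6,k=4: c = 177+24 = 201
m=6,k=5: c = 201+30 = 231
m=6,k=6: c = 231+36 = 267
m=6,k=7: c = 267+42 = 309
m=7,k=3: c = 309+21 = 330
m=7,k=4: c = 330+28 = 358
m=7,k=5: c = 358+35 = 393
m=7,k=6: c = 393+42 = 435
m=7,k=7: c = 435+49 = 484
m=7,k=8: c = 484+56 = 540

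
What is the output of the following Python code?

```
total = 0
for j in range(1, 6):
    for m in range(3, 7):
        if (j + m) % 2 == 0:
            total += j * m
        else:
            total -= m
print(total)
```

j=1,m=3: even sum, total = 0+3 = 3
j=1,m=4: odd sum, total = 3-4 = -1
j=1,m=5: even sum, total = (-1)+5 = 4
j=1,m=6: odd sum, total = 4-6 = -2
j=2,m=3: odd sum, total = (-2)-3 = -5
j=2,m=4: even sum, total = (-5)+8 = 3
j=2,m=5: odd sum, total = 3-5 = -2
j=2,m=6: even sum, total = (-2)+12 = 10
j=3,m=3: even sum, total = 10+9 = 19
j=3,m=4: odd sum, total = 19-4 = 15
j=3,m=5: even sum, total = 15+15 = 30
j=3,m=6: odd sum, total = 30-6 = 24
j=4,m=3: odd sum, total = 24-3 = 21
j=4,m=4: even sum, total = 21+16 = 37
j=4,m=5: odd sum, total = 37-5 = 32
j=4,m=6: even sum, total = 32+24 = 56
j=5,m=3: even sum, total = 56+15 = 71
j=5,m=4: odd sum, total = 71-4 = 67
j=5,m=5: even sum, total = 67+25 = 92
j=5,m=6: odd sum, total = 92-6 = 86

86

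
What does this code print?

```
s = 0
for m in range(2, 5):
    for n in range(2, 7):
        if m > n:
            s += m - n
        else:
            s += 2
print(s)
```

28

m=2,n=2: not 2>2, s = 0+2 = 2
m=2,n=3: not 2>3, s = 2+2 = 4
m=2,n=4: not 2>4, s = 4+2 = 6
m=2,n=5: not 2>5, s = 6+2 = 8
m=2,n=6: not 2>6, s = 8+2 = 10
m=3,n=2: 3>2, s = 10+1 = 11
m=3,n=3: not 3>3, s = 11+2 = 13
m=3,n=4: not 3>4, s = 13+2 = 15
m=3,n=5: not 3>5, s = 15+2 = 17
m=3,n=6: not 3>6, s = 17+2 = 19
m=4,n=2: 4>2, s = 19+2 = 21
m=4,n=3: 4>3, s = 21+1 = 22
m=4,n=4: not 4>4, s = 22+2 = 24
m=4,n=5: not 4>5, s = 24+2 = 26
m=4,n=6: not 4>6, s = 26+2 = 28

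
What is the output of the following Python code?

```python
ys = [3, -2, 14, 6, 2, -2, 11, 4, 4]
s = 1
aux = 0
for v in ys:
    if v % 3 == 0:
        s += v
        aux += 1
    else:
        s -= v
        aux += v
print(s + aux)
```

12

v=3: %3==0, s = 1+3 = 4; aux=1
v=-2: not %3==0, s = 4-(-2) = 6; aux=-1
v=14: not %3==0, s = 6-14 = -8; aux=13
v=6: %3==0, s = (-8)+6 = -2; aux=14
v=2: not %3==0, s = (-2)-2 = -4; aux=16
v=-2: not %3==0, s = (-4)-(-2) = -2; aux=14
v=11: not %3==0, s = (-2)-11 = -13; aux=25
v=4: not %3==0, s = (-13)-4 = -17; aux=29
v=4: not %3==0, s = (-17)-4 = -21; aux=33
s+aux = (-21)+33 = 12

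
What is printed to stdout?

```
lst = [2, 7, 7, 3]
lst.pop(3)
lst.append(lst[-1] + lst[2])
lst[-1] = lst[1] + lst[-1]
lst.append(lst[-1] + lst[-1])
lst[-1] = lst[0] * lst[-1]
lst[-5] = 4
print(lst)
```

pop(3) removes 3 → [2, 7, 7]
append lst[-1]+lst[2] = 7+7 = 14 → [2, 7, 7, 14]
lst[-1] = lst[1]+lst[-1] = 7+14 = 21 → [2, 7, 7, 21]
append lst[-1]+lst[-1] = 21+21 = 42 → [2, 7, 7, 21, 42]
lst[-1] = lst[0]*lst[-1] = 2*42 = 84 → [2, 7, 7, 21, 84]
lst[-5] = 4 → [4, 7, 7, 21, 84]

[4, 7, 7, 21, 84]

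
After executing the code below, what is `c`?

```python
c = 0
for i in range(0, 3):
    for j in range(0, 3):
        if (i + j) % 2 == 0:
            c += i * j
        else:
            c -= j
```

i=0,j=0: even sum, c = 0+0 = 0
i=0,j=1: odd sum, c = 0-1 = -1
i=0,j=2: even sum, c = (-1)+0 = -1
i=1,j=0: odd sum, c = (-1)-0 = -1
i=1,j=1: even sum, c = (-1)+1 = 0
i=1,j=2: odd sum, c = 0-2 = -2
i=2,j=0: even sum, c = (-2)+0 = -2
i=2,j=1: odd sum, c = (-2)-1 = -3
i=2,j=2: even sum, c = (-3)+4 = 1

1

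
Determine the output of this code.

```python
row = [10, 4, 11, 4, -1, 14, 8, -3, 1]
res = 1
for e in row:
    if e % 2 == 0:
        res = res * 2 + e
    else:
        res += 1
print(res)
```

e=10: even, res = 1*2+10 = 12
e=4: even, res = 12*2+4 = 28
e=11: not even, res = 28+1 = 29
e=4: even, res = 29*2+4 = 62
e=-1: not even, res = 62+1 = 63
e=14: even, res = 63*2+14 = 140
e=8: even, res = 140*2+8 = 288
e=-3: not even, res = 288+1 = 289
e=1: not even, res = 289+1 = 290

290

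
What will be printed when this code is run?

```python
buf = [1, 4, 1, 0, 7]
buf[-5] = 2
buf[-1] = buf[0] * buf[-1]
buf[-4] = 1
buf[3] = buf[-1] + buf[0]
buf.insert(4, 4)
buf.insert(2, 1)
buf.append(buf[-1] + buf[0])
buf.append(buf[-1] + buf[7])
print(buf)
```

buf[-5] = 2 → [2, 4, 1, 0, 7]
buf[-1] = buf[0]*buf[-1] = 2*7 = 14 → [2, 4, 1, 0, 14]
buf[-4] = 1 → [2, 1, 1, 0, 14]
buf[3] = buf[-1]+buf[0] = 14+2 = 16 → [2, 1, 1, 16, 14]
insert 4 at 4 → [2, 1, 1, 16, 4, 14]
insert 1 at 2 → [2, 1, 1, 1, 16, 4, 14]
append buf[-1]+buf[0] = 14+2 = 16 → [2, 1, 1, 1, 16, 4, 14, 16]
append buf[-1]+buf[7] = 16+16 = 32 → [2, 1, 1, 1, 16, 4, 14, 16, 32]

[2, 1, 1, 1, 16, 4, 14, 16, 32]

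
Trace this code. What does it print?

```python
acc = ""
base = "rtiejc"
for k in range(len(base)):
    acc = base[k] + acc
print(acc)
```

k=0: prepend 'r' → 'r'
k=1: prepend 't' → 'tr'
k=2: prepend 'i' → 'itr'
k=3: prepend 'e' → 'eitr'
k=4: prepend 'j' → 'jeitr'
k=5: prepend 'c' → 'cjeitr'

cjeitr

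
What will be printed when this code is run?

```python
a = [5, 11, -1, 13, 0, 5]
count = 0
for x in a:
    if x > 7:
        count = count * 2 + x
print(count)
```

x=5: not >7
x=11: >7, count = 0*2+11 = 11
x=-1: not >7
x=13: >7, count = 11*2+13 = 35
x=0: not >7
x=5: not >7

35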